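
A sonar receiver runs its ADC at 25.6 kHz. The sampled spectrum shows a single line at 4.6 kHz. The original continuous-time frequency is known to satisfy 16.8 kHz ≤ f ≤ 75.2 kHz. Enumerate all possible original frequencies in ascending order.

21 kHz, 30.2 kHz, 46.6 kHz, 55.8 kHz, 72.2 kHz

Frequencies that alias to 4.6 kHz are k·fs ± 4.6 kHz for integer k ≥ 0.
k=0: 4.6 kHz.
k=1: 21 kHz, 30.2 kHz.
k=2: 46.6 kHz, 55.8 kHz.
k=3: 72.2 kHz, 81.4 kHz.
k=4: 97.8 kHz, 107 kHz.
Within [16.8 kHz, 75.2 kHz]: 21 kHz, 30.2 kHz, 46.6 kHz, 55.8 kHz, 72.2 kHz.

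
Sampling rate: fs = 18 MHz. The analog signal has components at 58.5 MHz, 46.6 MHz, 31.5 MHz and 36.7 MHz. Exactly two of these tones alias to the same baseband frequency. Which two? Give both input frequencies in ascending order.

31.5 MHz, 58.5 MHz

fs/2 = 9 MHz.
58.5 MHz mod fs = 4.5 MHz.
4.5 MHz ≤ fs/2 = 9 MHz, appears at 4.5 MHz.
46.6 MHz mod fs = 10.6 MHz.
10.6 MHz > fs/2 = 9 MHz, folds to fs − 10.6 MHz = 7.4 MHz.
31.5 MHz mod fs = 13.5 MHz.
13.5 MHz > fs/2 = 9 MHz, folds to fs − 13.5 MHz = 4.5 MHz.
36.7 MHz mod fs = 0.7 MHz.
0.7 MHz ≤ fs/2 = 9 MHz, appears at 0.7 MHz.
31.5 MHz and 58.5 MHz both map to 4.5 MHz.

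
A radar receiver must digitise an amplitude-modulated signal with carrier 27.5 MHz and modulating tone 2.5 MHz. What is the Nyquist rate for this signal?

60 MHz

AM sidebands sit at fc ± fm = 25 MHz and 30 MHz.
Highest-frequency component: 30 MHz.
Nyquist rate = 2 × 30 MHz = 60 MHz.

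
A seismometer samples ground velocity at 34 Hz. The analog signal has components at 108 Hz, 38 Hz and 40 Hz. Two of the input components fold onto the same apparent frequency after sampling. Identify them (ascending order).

40 Hz, 108 Hz

fs/2 = 17 Hz.
108 Hz mod fs = 6 Hz.
6 Hz ≤ fs/2 = 17 Hz, appears at 6 Hz.
38 Hz mod fs = 4 Hz.
4 Hz ≤ fs/2 = 17 Hz, appears at 4 Hz.
40 Hz mod fs = 6 Hz.
6 Hz ≤ fs/2 = 17 Hz, appears at 6 Hz.
40 Hz and 108 Hz both map to 6 Hz.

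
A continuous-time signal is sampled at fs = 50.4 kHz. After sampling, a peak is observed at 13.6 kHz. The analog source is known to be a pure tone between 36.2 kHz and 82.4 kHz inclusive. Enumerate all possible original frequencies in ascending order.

36.8 kHz, 64 kHz

Frequencies that alias to 13.6 kHz are k·fs ± 13.6 kHz for integer k ≥ 0.
k=0: 13.6 kHz.
k=1: 36.8 kHz, 64 kHz.
k=2: 87.2 kHz, 114.4 kHz.
Within [36.2 kHz, 82.4 kHz]: 36.8 kHz, 64 kHz.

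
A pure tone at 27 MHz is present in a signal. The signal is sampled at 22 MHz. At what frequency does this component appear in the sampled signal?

5 MHz

27 MHz mod fs = 5 MHz.
5 MHz ≤ fs/2 = 11 MHz, appears at 5 MHz.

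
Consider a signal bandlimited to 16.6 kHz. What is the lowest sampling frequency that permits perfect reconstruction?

Nyquist rate = 2 × 16.6 kHz = 33.2 kHz.

33.2 kHz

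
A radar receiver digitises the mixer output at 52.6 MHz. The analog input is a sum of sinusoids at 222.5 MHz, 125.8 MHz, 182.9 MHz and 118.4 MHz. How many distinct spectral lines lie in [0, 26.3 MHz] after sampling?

4

fs/2 = 26.3 MHz.
222.5 MHz mod fs = 12.1 MHz.
12.1 MHz ≤ fs/2 = 26.3 MHz, appears at 12.1 MHz.
125.8 MHz mod fs = 20.6 MHz.
20.6 MHz ≤ fs/2 = 26.3 MHz, appears at 20.6 MHz.
182.9 MHz mod fs = 25.1 MHz.
25.1 MHz ≤ fs/2 = 26.3 MHz, appears at 25.1 MHz.
118.4 MHz mod fs = 13.2 MHz.
13.2 MHz ≤ fs/2 = 26.3 MHz, appears at 13.2 MHz.
Distinct values: {12.1 MHz, 13.2 MHz, 20.6 MHz, 25.1 MHz} → 4.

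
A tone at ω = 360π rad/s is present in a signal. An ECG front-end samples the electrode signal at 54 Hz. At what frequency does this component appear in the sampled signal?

ω = 360π rad/s → f = ω/(2π) = 180 Hz.
180 Hz mod fs = 18 Hz.
18 Hz ≤ fs/2 = 27 Hz, appears at 18 Hz.

18 Hz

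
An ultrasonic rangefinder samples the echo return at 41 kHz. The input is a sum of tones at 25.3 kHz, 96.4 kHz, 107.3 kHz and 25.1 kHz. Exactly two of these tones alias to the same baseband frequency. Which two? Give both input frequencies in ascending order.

fs/2 = 20.5 kHz.
25.3 kHz > fs/2 = 20.5 kHz, folds to fs − 25.3 kHz = 15.7 kHz.
96.4 kHz mod fs = 14.4 kHz.
14.4 kHz ≤ fs/2 = 20.5 kHz, appears at 14.4 kHz.
107.3 kHz mod fs = 25.3 kHz.
25.3 kHz > fs/2 = 20.5 kHz, folds to fs − 25.3 kHz = 15.7 kHz.
25.1 kHz > fs/2 = 20.5 kHz, folds to fs − 25.1 kHz = 15.9 kHz.
25.3 kHz and 107.3 kHz both map to 15.7 kHz.

25.3 kHz, 107.3 kHz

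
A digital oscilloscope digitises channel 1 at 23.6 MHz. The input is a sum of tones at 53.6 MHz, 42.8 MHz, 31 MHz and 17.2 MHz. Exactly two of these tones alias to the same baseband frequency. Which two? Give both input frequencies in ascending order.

17.2 MHz, 53.6 MHz

fs/2 = 11.8 MHz.
53.6 MHz mod fs = 6.4 MHz.
6.4 MHz ≤ fs/2 = 11.8 MHz, appears at 6.4 MHz.
42.8 MHz mod fs = 19.2 MHz.
19.2 MHz > fs/2 = 11.8 MHz, folds to fs − 19.2 MHz = 4.4 MHz.
31 MHz mod fs = 7.4 MHz.
7.4 MHz ≤ fs/2 = 11.8 MHz, appears at 7.4 MHz.
17.2 MHz > fs/2 = 11.8 MHz, folds to fs − 17.2 MHz = 6.4 MHz.
17.2 MHz and 53.6 MHz both map to 6.4 MHz.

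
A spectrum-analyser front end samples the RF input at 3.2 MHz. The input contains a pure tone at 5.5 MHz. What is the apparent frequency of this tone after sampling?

5.5 MHz mod fs = 2.3 MHz.
2.3 MHz > fs/2 = 1.6 MHz, folds to fs − 2.3 MHz = 0.9 MHz.

0.9 MHz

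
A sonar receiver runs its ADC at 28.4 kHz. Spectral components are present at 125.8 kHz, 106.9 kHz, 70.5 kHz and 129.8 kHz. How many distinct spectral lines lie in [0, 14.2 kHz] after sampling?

fs/2 = 14.2 kHz.
125.8 kHz mod fs = 12.2 kHz.
12.2 kHz ≤ fs/2 = 14.2 kHz, appears at 12.2 kHz.
106.9 kHz mod fs = 21.7 kHz.
21.7 kHz > fs/2 = 14.2 kHz, folds to fs − 21.7 kHz = 6.7 kHz.
70.5 kHz mod fs = 13.7 kHz.
13.7 kHz ≤ fs/2 = 14.2 kHz, appears at 13.7 kHz.
129.8 kHz mod fs = 16.2 kHz.
16.2 kHz > fs/2 = 14.2 kHz, folds to fs − 16.2 kHz = 12.2 kHz.
Distinct values: {6.7 kHz, 12.2 kHz, 13.7 kHz} → 3.

3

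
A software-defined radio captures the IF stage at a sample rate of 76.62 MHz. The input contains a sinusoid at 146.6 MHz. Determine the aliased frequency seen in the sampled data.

146.6 MHz mod fs = 69.98 MHz.
69.98 MHz > fs/2 = 38.31 MHz, folds to fs − 69.98 MHz = 6.64 MHz.

6.64 MHz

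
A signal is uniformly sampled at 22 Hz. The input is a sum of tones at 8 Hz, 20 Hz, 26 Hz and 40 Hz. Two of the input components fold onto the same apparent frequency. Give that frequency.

4 Hz

fs/2 = 11 Hz.
8 Hz ≤ fs/2 = 11 Hz, passes unchanged.
20 Hz > fs/2 = 11 Hz, folds to fs − 20 Hz = 2 Hz.
26 Hz mod fs = 4 Hz.
4 Hz ≤ fs/2 = 11 Hz, appears at 4 Hz.
40 Hz mod fs = 18 Hz.
18 Hz > fs/2 = 11 Hz, folds to fs − 18 Hz = 4 Hz.
26 Hz and 40 Hz both map to 4 Hz.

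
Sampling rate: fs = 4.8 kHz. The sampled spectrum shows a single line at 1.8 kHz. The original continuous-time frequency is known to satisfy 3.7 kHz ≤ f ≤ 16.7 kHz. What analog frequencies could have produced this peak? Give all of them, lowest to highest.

6.6 kHz, 7.8 kHz, 11.4 kHz, 12.6 kHz, 16.2 kHz

Frequencies that alias to 1.8 kHz are k·fs ± 1.8 kHz for integer k ≥ 0.
k=0: 1.8 kHz.
k=1: 3 kHz, 6.6 kHz.
k=2: 7.8 kHz, 11.4 kHz.
k=3: 12.6 kHz, 16.2 kHz.
k=4: 17.4 kHz, 21 kHz.
Within [3.7 kHz, 16.7 kHz]: 6.6 kHz, 7.8 kHz, 11.4 kHz, 12.6 kHz, 16.2 kHz.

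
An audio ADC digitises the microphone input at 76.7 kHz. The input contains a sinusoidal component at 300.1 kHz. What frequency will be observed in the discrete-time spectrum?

6.7 kHz

300.1 kHz mod fs = 70 kHz.
70 kHz > fs/2 = 38.35 kHz, folds to fs − 70 kHz = 6.7 kHz.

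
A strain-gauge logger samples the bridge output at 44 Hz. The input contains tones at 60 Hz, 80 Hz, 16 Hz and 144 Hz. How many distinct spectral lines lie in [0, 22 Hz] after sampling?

fs/2 = 22 Hz.
60 Hz mod fs = 16 Hz.
16 Hz ≤ fs/2 = 22 Hz, appears at 16 Hz.
80 Hz mod fs = 36 Hz.
36 Hz > fs/2 = 22 Hz, folds to fs − 36 Hz = 8 Hz.
16 Hz ≤ fs/2 = 22 Hz, passes unchanged.
144 Hz mod fs = 12 Hz.
12 Hz ≤ fs/2 = 22 Hz, appears at 12 Hz.
Distinct values: {8 Hz, 12 Hz, 16 Hz} → 3.

3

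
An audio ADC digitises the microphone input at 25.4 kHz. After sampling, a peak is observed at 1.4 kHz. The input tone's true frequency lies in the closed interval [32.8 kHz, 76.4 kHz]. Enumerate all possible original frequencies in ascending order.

49.4 kHz, 52.2 kHz, 74.8 kHz

Frequencies that alias to 1.4 kHz are k·fs ± 1.4 kHz for integer k ≥ 0.
k=0: 1.4 kHz.
k=1: 24 kHz, 26.8 kHz.
k=2: 49.4 kHz, 52.2 kHz.
k=3: 74.8 kHz, 77.6 kHz.
k=4: 100.2 kHz, 103 kHz.
Within [32.8 kHz, 76.4 kHz]: 49.4 kHz, 52.2 kHz, 74.8 kHz.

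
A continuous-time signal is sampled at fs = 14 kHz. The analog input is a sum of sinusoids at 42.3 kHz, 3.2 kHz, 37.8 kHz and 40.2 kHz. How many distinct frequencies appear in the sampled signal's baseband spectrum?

fs/2 = 7 kHz.
42.3 kHz mod fs = 0.3 kHz.
0.3 kHz ≤ fs/2 = 7 kHz, appears at 0.3 kHz.
3.2 kHz ≤ fs/2 = 7 kHz, passes unchanged.
37.8 kHz mod fs = 9.8 kHz.
9.8 kHz > fs/2 = 7 kHz, folds to fs − 9.8 kHz = 4.2 kHz.
40.2 kHz mod fs = 12.2 kHz.
12.2 kHz > fs/2 = 7 kHz, folds to fs − 12.2 kHz = 1.8 kHz.
Distinct values: {0.3 kHz, 1.8 kHz, 3.2 kHz, 4.2 kHz} → 4.

4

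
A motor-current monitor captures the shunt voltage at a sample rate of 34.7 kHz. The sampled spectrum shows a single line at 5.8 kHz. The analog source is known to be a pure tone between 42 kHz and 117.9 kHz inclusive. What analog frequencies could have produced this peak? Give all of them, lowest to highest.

63.6 kHz, 75.2 kHz, 98.3 kHz, 109.9 kHz

Frequencies that alias to 5.8 kHz are k·fs ± 5.8 kHz for integer k ≥ 0.
k=0: 5.8 kHz.
k=1: 28.9 kHz, 40.5 kHz.
k=2: 63.6 kHz, 75.2 kHz.
k=3: 98.3 kHz, 109.9 kHz.
k=4: 133 kHz, 144.6 kHz.
Within [42 kHz, 117.9 kHz]: 63.6 kHz, 75.2 kHz, 98.3 kHz, 109.9 kHz.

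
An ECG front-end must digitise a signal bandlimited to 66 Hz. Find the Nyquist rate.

132 Hz

Nyquist rate = 2 × 66 Hz = 132 Hz.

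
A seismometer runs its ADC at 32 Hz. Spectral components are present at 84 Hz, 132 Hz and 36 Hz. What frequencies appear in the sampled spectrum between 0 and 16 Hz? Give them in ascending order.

fs/2 = 16 Hz.
84 Hz mod fs = 20 Hz.
20 Hz > fs/2 = 16 Hz, folds to fs − 20 Hz = 12 Hz.
132 Hz mod fs = 4 Hz.
4 Hz ≤ fs/2 = 16 Hz, appears at 4 Hz.
36 Hz mod fs = 4 Hz.
4 Hz ≤ fs/2 = 16 Hz, appears at 4 Hz.
Distinct values: {4 Hz, 12 Hz}.

4 Hz, 12 Hz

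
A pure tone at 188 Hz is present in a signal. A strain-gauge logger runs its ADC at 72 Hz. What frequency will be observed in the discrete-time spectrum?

188 Hz mod fs = 44 Hz.
44 Hz > fs/2 = 36 Hz, folds to fs − 44 Hz = 28 Hz.

28 Hz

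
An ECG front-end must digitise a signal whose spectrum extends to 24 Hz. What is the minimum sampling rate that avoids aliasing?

48 Hz

Nyquist rate = 2 × 24 Hz = 48 Hz.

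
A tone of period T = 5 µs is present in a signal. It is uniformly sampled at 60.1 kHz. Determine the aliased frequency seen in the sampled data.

T = 5 µs → f = 1/T = 200 kHz.
200 kHz mod fs = 19.7 kHz.
19.7 kHz ≤ fs/2 = 30.05 kHz, appears at 19.7 kHz.

19.7 kHz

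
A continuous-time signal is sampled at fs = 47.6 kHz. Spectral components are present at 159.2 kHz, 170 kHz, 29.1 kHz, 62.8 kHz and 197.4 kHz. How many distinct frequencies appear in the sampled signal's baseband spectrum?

5

fs/2 = 23.8 kHz.
159.2 kHz mod fs = 16.4 kHz.
16.4 kHz ≤ fs/2 = 23.8 kHz, appears at 16.4 kHz.
170 kHz mod fs = 27.2 kHz.
27.2 kHz > fs/2 = 23.8 kHz, folds to fs − 27.2 kHz = 20.4 kHz.
29.1 kHz > fs/2 = 23.8 kHz, folds to fs − 29.1 kHz = 18.5 kHz.
62.8 kHz mod fs = 15.2 kHz.
15.2 kHz ≤ fs/2 = 23.8 kHz, appears at 15.2 kHz.
197.4 kHz mod fs = 7 kHz.
7 kHz ≤ fs/2 = 23.8 kHz, appears at 7 kHz.
Distinct values: {7 kHz, 15.2 kHz, 16.4 kHz, 18.5 kHz, 20.4 kHz} → 5.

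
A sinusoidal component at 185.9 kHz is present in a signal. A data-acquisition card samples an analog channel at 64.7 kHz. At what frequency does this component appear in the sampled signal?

8.2 kHz

185.9 kHz mod fs = 56.5 kHz.
56.5 kHz > fs/2 = 32.35 kHz, folds to fs − 56.5 kHz = 8.2 kHz.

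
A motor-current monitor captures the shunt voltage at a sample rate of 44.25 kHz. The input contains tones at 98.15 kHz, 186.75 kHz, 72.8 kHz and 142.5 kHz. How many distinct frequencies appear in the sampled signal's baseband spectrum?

3

fs/2 = 22.125 kHz.
98.15 kHz mod fs = 9.65 kHz.
9.65 kHz ≤ fs/2 = 22.125 kHz, appears at 9.65 kHz.
186.75 kHz mod fs = 9.75 kHz.
9.75 kHz ≤ fs/2 = 22.125 kHz, appears at 9.75 kHz.
72.8 kHz mod fs = 28.55 kHz.
28.55 kHz > fs/2 = 22.125 kHz, folds to fs − 28.55 kHz = 15.7 kHz.
142.5 kHz mod fs = 9.75 kHz.
9.75 kHz ≤ fs/2 = 22.125 kHz, appears at 9.75 kHz.
Distinct values: {9.65 kHz, 9.75 kHz, 15.7 kHz} → 3.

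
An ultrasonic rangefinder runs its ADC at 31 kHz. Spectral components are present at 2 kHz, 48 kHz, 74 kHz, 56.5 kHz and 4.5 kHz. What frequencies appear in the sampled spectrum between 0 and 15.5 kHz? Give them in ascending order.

2 kHz, 4.5 kHz, 5.5 kHz, 12 kHz, 14 kHz

fs/2 = 15.5 kHz.
2 kHz ≤ fs/2 = 15.5 kHz, passes unchanged.
48 kHz mod fs = 17 kHz.
17 kHz > fs/2 = 15.5 kHz, folds to fs − 17 kHz = 14 kHz.
74 kHz mod fs = 12 kHz.
12 kHz ≤ fs/2 = 15.5 kHz, appears at 12 kHz.
56.5 kHz mod fs = 25.5 kHz.
25.5 kHz > fs/2 = 15.5 kHz, folds to fs − 25.5 kHz = 5.5 kHz.
4.5 kHz ≤ fs/2 = 15.5 kHz, passes unchanged.
Distinct values: {2 kHz, 4.5 kHz, 5.5 kHz, 12 kHz, 14 kHz}.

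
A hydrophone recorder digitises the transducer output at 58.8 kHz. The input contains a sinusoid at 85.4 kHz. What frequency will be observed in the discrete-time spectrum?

26.6 kHz

85.4 kHz mod fs = 26.6 kHz.
26.6 kHz ≤ fs/2 = 29.4 kHz, appears at 26.6 kHz.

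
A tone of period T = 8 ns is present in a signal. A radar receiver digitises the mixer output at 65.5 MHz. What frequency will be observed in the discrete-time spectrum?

6 MHz

T = 8 ns → f = 1/T = 125 MHz.
125 MHz mod fs = 59.5 MHz.
59.5 MHz > fs/2 = 32.75 MHz, folds to fs − 59.5 MHz = 6 MHz.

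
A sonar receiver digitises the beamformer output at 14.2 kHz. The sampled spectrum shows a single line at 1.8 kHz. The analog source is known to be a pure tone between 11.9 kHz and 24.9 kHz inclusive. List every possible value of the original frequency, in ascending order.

12.4 kHz, 16 kHz

Frequencies that alias to 1.8 kHz are k·fs ± 1.8 kHz for integer k ≥ 0.
k=0: 1.8 kHz.
k=1: 12.4 kHz, 16 kHz.
k=2: 26.6 kHz, 30.2 kHz.
Within [11.9 kHz, 24.9 kHz]: 12.4 kHz, 16 kHz.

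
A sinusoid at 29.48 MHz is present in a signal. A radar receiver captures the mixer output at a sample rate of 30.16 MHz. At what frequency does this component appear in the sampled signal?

0.68 MHz

29.48 MHz > fs/2 = 15.08 MHz, folds to fs − 29.48 MHz = 0.68 MHz.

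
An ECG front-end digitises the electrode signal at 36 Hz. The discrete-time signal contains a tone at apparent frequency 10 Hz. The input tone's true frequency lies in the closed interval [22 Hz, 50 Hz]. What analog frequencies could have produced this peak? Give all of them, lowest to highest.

Frequencies that alias to 10 Hz are k·fs ± 10 Hz for integer k ≥ 0.
k=0: 10 Hz.
k=1: 26 Hz, 46 Hz.
k=2: 62 Hz, 82 Hz.
Within [22 Hz, 50 Hz]: 26 Hz, 46 Hz.

26 Hz, 46 Hz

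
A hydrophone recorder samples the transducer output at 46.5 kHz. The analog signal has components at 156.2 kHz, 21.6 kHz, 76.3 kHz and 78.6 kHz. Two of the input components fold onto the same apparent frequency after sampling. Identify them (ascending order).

76.3 kHz, 156.2 kHz

fs/2 = 23.25 kHz.
156.2 kHz mod fs = 16.7 kHz.
16.7 kHz ≤ fs/2 = 23.25 kHz, appears at 16.7 kHz.
21.6 kHz ≤ fs/2 = 23.25 kHz, passes unchanged.
76.3 kHz mod fs = 29.8 kHz.
29.8 kHz > fs/2 = 23.25 kHz, folds to fs − 29.8 kHz = 16.7 kHz.
78.6 kHz mod fs = 32.1 kHz.
32.1 kHz > fs/2 = 23.25 kHz, folds to fs − 32.1 kHz = 14.4 kHz.
76.3 kHz and 156.2 kHz both map to 16.7 kHz.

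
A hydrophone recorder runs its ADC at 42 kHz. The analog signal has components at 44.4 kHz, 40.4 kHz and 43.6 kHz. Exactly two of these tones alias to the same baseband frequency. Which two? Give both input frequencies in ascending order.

fs/2 = 21 kHz.
44.4 kHz mod fs = 2.4 kHz.
2.4 kHz ≤ fs/2 = 21 kHz, appears at 2.4 kHz.
40.4 kHz > fs/2 = 21 kHz, folds to fs − 40.4 kHz = 1.6 kHz.
43.6 kHz mod fs = 1.6 kHz.
1.6 kHz ≤ fs/2 = 21 kHz, appears at 1.6 kHz.
40.4 kHz and 43.6 kHz both map to 1.6 kHz.

40.4 kHz, 43.6 kHz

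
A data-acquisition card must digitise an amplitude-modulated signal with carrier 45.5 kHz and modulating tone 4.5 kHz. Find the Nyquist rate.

100 kHz

AM sidebands sit at fc ± fm = 41 kHz and 50 kHz.
Highest-frequency component: 50 kHz.
Nyquist rate = 2 × 50 kHz = 100 kHz.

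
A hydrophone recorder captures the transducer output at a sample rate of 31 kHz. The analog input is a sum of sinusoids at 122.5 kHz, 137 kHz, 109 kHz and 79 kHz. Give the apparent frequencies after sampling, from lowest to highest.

1.5 kHz, 13 kHz, 14 kHz, 15 kHz

fs/2 = 15.5 kHz.
122.5 kHz mod fs = 29.5 kHz.
29.5 kHz > fs/2 = 15.5 kHz, folds to fs − 29.5 kHz = 1.5 kHz.
137 kHz mod fs = 13 kHz.
13 kHz ≤ fs/2 = 15.5 kHz, appears at 13 kHz.
109 kHz mod fs = 16 kHz.
16 kHz > fs/2 = 15.5 kHz, folds to fs − 16 kHz = 15 kHz.
79 kHz mod fs = 17 kHz.
17 kHz > fs/2 = 15.5 kHz, folds to fs − 17 kHz = 14 kHz.
Distinct values: {1.5 kHz, 13 kHz, 14 kHz, 15 kHz}.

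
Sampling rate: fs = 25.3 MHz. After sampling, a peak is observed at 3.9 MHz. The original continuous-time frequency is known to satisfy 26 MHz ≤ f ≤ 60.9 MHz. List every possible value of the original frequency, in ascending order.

29.2 MHz, 46.7 MHz, 54.5 MHz

Frequencies that alias to 3.9 MHz are k·fs ± 3.9 MHz for integer k ≥ 0.
k=0: 3.9 MHz.
k=1: 21.4 MHz, 29.2 MHz.
k=2: 46.7 MHz, 54.5 MHz.
k=3: 72 MHz, 79.8 MHz.
Within [26 MHz, 60.9 MHz]: 29.2 MHz, 46.7 MHz, 54.5 MHz.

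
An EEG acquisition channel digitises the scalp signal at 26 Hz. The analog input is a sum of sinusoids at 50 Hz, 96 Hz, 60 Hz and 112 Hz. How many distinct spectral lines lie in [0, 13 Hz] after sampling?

2

fs/2 = 13 Hz.
50 Hz mod fs = 24 Hz.
24 Hz > fs/2 = 13 Hz, folds to fs − 24 Hz = 2 Hz.
96 Hz mod fs = 18 Hz.
18 Hz > fs/2 = 13 Hz, folds to fs − 18 Hz = 8 Hz.
60 Hz mod fs = 8 Hz.
8 Hz ≤ fs/2 = 13 Hz, appears at 8 Hz.
112 Hz mod fs = 8 Hz.
8 Hz ≤ fs/2 = 13 Hz, appears at 8 Hz.
Distinct values: {2 Hz, 8 Hz} → 2.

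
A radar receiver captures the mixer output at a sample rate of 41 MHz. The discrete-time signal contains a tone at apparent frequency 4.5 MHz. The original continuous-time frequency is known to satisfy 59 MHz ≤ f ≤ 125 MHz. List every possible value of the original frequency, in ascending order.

77.5 MHz, 86.5 MHz, 118.5 MHz

Frequencies that alias to 4.5 MHz are k·fs ± 4.5 MHz for integer k ≥ 0.
k=0: 4.5 MHz.
k=1: 36.5 MHz, 45.5 MHz.
k=2: 77.5 MHz, 86.5 MHz.
k=3: 118.5 MHz, 127.5 MHz.
k=4: 159.5 MHz, 168.5 MHz.
Within [59 MHz, 125 MHz]: 77.5 MHz, 86.5 MHz, 118.5 MHz.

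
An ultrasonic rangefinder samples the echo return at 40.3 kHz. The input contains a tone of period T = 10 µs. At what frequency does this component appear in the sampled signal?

19.4 kHz

T = 10 µs → f = 1/T = 100 kHz.
100 kHz mod fs = 19.4 kHz.
19.4 kHz ≤ fs/2 = 20.15 kHz, appears at 19.4 kHz.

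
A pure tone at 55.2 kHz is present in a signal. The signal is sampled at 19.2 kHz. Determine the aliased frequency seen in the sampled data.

2.4 kHz

55.2 kHz mod fs = 16.8 kHz.
16.8 kHz > fs/2 = 9.6 kHz, folds to fs − 16.8 kHz = 2.4 kHz.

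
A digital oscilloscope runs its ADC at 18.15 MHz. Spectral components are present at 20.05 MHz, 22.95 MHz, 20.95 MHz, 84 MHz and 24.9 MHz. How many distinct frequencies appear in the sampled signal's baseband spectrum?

fs/2 = 9.075 MHz.
20.05 MHz mod fs = 1.9 MHz.
1.9 MHz ≤ fs/2 = 9.075 MHz, appears at 1.9 MHz.
22.95 MHz mod fs = 4.8 MHz.
4.8 MHz ≤ fs/2 = 9.075 MHz, appears at 4.8 MHz.
20.95 MHz mod fs = 2.8 MHz.
2.8 MHz ≤ fs/2 = 9.075 MHz, appears at 2.8 MHz.
84 MHz mod fs = 11.4 MHz.
11.4 MHz > fs/2 = 9.075 MHz, folds to fs − 11.4 MHz = 6.75 MHz.
24.9 MHz mod fs = 6.75 MHz.
6.75 MHz ≤ fs/2 = 9.075 MHz, appears at 6.75 MHz.
Distinct values: {1.9 MHz, 2.8 MHz, 4.8 MHz, 6.75 MHz} → 4.

4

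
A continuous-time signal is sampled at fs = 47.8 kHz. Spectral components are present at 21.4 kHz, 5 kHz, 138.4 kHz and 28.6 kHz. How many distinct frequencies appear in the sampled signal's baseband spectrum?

fs/2 = 23.9 kHz.
21.4 kHz ≤ fs/2 = 23.9 kHz, passes unchanged.
5 kHz ≤ fs/2 = 23.9 kHz, passes unchanged.
138.4 kHz mod fs = 42.8 kHz.
42.8 kHz > fs/2 = 23.9 kHz, folds to fs − 42.8 kHz = 5 kHz.
28.6 kHz > fs/2 = 23.9 kHz, folds to fs − 28.6 kHz = 19.2 kHz.
Distinct values: {5 kHz, 19.2 kHz, 21.4 kHz} → 3.

3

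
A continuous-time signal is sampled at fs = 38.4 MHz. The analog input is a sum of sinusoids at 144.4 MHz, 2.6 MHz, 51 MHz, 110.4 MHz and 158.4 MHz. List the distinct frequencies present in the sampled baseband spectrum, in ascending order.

2.6 MHz, 4.8 MHz, 9.2 MHz, 12.6 MHz

fs/2 = 19.2 MHz.
144.4 MHz mod fs = 29.2 MHz.
29.2 MHz > fs/2 = 19.2 MHz, folds to fs − 29.2 MHz = 9.2 MHz.
2.6 MHz ≤ fs/2 = 19.2 MHz, passes unchanged.
51 MHz mod fs = 12.6 MHz.
12.6 MHz ≤ fs/2 = 19.2 MHz, appears at 12.6 MHz.
110.4 MHz mod fs = 33.6 MHz.
33.6 MHz > fs/2 = 19.2 MHz, folds to fs − 33.6 MHz = 4.8 MHz.
158.4 MHz mod fs = 4.8 MHz.
4.8 MHz ≤ fs/2 = 19.2 MHz, appears at 4.8 MHz.
Distinct values: {2.6 MHz, 4.8 MHz, 9.2 MHz, 12.6 MHz}.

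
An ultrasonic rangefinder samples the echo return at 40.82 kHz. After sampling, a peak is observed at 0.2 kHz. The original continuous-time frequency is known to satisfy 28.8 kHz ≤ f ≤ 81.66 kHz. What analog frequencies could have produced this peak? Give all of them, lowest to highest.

Frequencies that alias to 0.2 kHz are k·fs ± 0.2 kHz for integer k ≥ 0.
k=0: 0.2 kHz.
k=1: 40.62 kHz, 41.02 kHz.
k=2: 81.44 kHz, 81.84 kHz.
k=3: 122.26 kHz, 122.66 kHz.
Within [28.8 kHz, 81.66 kHz]: 40.62 kHz, 41.02 kHz, 81.44 kHz.

40.62 kHz, 41.02 kHz, 81.44 kHz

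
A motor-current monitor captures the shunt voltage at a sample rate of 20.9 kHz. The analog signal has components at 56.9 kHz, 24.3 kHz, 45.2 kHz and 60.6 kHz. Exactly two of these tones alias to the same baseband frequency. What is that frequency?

3.4 kHz

fs/2 = 10.45 kHz.
56.9 kHz mod fs = 15.1 kHz.
15.1 kHz > fs/2 = 10.45 kHz, folds to fs − 15.1 kHz = 5.8 kHz.
24.3 kHz mod fs = 3.4 kHz.
3.4 kHz ≤ fs/2 = 10.45 kHz, appears at 3.4 kHz.
45.2 kHz mod fs = 3.4 kHz.
3.4 kHz ≤ fs/2 = 10.45 kHz, appears at 3.4 kHz.
60.6 kHz mod fs = 18.8 kHz.
18.8 kHz > fs/2 = 10.45 kHz, folds to fs − 18.8 kHz = 2.1 kHz.
24.3 kHz and 45.2 kHz both map to 3.4 kHz.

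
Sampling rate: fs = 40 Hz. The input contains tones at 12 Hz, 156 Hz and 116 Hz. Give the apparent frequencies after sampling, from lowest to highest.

4 Hz, 12 Hz

fs/2 = 20 Hz.
12 Hz ≤ fs/2 = 20 Hz, passes unchanged.
156 Hz mod fs = 36 Hz.
36 Hz > fs/2 = 20 Hz, folds to fs − 36 Hz = 4 Hz.
116 Hz mod fs = 36 Hz.
36 Hz > fs/2 = 20 Hz, folds to fs − 36 Hz = 4 Hz.
Distinct values: {4 Hz, 12 Hz}.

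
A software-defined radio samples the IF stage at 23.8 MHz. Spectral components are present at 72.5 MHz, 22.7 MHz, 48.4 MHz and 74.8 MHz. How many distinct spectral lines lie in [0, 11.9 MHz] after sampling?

fs/2 = 11.9 MHz.
72.5 MHz mod fs = 1.1 MHz.
1.1 MHz ≤ fs/2 = 11.9 MHz, appears at 1.1 MHz.
22.7 MHz > fs/2 = 11.9 MHz, folds to fs − 22.7 MHz = 1.1 MHz.
48.4 MHz mod fs = 0.8 MHz.
0.8 MHz ≤ fs/2 = 11.9 MHz, appears at 0.8 MHz.
74.8 MHz mod fs = 3.4 MHz.
3.4 MHz ≤ fs/2 = 11.9 MHz, appears at 3.4 MHz.
Distinct values: {0.8 MHz, 1.1 MHz, 3.4 MHz} → 3.

3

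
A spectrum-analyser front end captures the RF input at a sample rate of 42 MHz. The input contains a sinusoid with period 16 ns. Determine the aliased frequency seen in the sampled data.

20.5 MHz

T = 16 ns → f = 1/T = 62.5 MHz.
62.5 MHz mod fs = 20.5 MHz.
20.5 MHz ≤ fs/2 = 21 MHz, appears at 20.5 MHz.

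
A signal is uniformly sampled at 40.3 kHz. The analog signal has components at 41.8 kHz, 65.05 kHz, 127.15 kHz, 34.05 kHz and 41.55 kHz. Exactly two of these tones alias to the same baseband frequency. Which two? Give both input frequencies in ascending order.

34.05 kHz, 127.15 kHz

fs/2 = 20.15 kHz.
41.8 kHz mod fs = 1.5 kHz.
1.5 kHz ≤ fs/2 = 20.15 kHz, appears at 1.5 kHz.
65.05 kHz mod fs = 24.75 kHz.
24.75 kHz > fs/2 = 20.15 kHz, folds to fs − 24.75 kHz = 15.55 kHz.
127.15 kHz mod fs = 6.25 kHz.
6.25 kHz ≤ fs/2 = 20.15 kHz, appears at 6.25 kHz.
34.05 kHz > fs/2 = 20.15 kHz, folds to fs − 34.05 kHz = 6.25 kHz.
41.55 kHz mod fs = 1.25 kHz.
1.25 kHz ≤ fs/2 = 20.15 kHz, appears at 1.25 kHz.
34.05 kHz and 127.15 kHz both map to 6.25 kHz.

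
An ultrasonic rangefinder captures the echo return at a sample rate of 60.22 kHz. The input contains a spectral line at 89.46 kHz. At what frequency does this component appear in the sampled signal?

89.46 kHz mod fs = 29.24 kHz.
29.24 kHz ≤ fs/2 = 30.11 kHz, appears at 29.24 kHz.

29.24 kHz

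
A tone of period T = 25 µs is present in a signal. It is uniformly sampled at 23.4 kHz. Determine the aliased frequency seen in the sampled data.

6.8 kHz

T = 25 µs → f = 1/T = 40 kHz.
40 kHz mod fs = 16.6 kHz.
16.6 kHz > fs/2 = 11.7 kHz, folds to fs − 16.6 kHz = 6.8 kHz.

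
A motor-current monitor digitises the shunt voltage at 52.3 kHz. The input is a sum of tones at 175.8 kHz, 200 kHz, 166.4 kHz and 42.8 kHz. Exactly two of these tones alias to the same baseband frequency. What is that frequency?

9.5 kHz

fs/2 = 26.15 kHz.
175.8 kHz mod fs = 18.9 kHz.
18.9 kHz ≤ fs/2 = 26.15 kHz, appears at 18.9 kHz.
200 kHz mod fs = 43.1 kHz.
43.1 kHz > fs/2 = 26.15 kHz, folds to fs − 43.1 kHz = 9.2 kHz.
166.4 kHz mod fs = 9.5 kHz.
9.5 kHz ≤ fs/2 = 26.15 kHz, appears at 9.5 kHz.
42.8 kHz > fs/2 = 26.15 kHz, folds to fs − 42.8 kHz = 9.5 kHz.
42.8 kHz and 166.4 kHz both map to 9.5 kHz.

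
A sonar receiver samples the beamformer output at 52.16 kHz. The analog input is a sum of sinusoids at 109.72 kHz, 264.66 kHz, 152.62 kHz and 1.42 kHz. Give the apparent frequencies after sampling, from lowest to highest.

1.42 kHz, 3.86 kHz, 5.4 kHz

fs/2 = 26.08 kHz.
109.72 kHz mod fs = 5.4 kHz.
5.4 kHz ≤ fs/2 = 26.08 kHz, appears at 5.4 kHz.
264.66 kHz mod fs = 3.86 kHz.
3.86 kHz ≤ fs/2 = 26.08 kHz, appears at 3.86 kHz.
152.62 kHz mod fs = 48.3 kHz.
48.3 kHz > fs/2 = 26.08 kHz, folds to fs − 48.3 kHz = 3.86 kHz.
1.42 kHz ≤ fs/2 = 26.08 kHz, passes unchanged.
Distinct values: {1.42 kHz, 3.86 kHz, 5.4 kHz}.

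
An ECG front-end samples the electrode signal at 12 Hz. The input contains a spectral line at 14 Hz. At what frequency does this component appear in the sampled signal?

14 Hz mod fs = 2 Hz.
2 Hz ≤ fs/2 = 6 Hz, appears at 2 Hz.

2 Hz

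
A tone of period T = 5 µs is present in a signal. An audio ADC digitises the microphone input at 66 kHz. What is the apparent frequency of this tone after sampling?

T = 5 µs → f = 1/T = 200 kHz.
200 kHz mod fs = 2 kHz.
2 kHz ≤ fs/2 = 33 kHz, appears at 2 kHz.

2 kHz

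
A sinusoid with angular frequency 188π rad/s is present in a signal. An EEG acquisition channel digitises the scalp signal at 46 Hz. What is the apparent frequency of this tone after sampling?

2 Hz

ω = 188π rad/s → f = ω/(2π) = 94 Hz.
94 Hz mod fs = 2 Hz.
2 Hz ≤ fs/2 = 23 Hz, appears at 2 Hz.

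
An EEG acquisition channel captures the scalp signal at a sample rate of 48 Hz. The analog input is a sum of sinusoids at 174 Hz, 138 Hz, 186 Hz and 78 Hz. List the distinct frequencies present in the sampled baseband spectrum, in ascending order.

6 Hz, 18 Hz

fs/2 = 24 Hz.
174 Hz mod fs = 30 Hz.
30 Hz > fs/2 = 24 Hz, folds to fs − 30 Hz = 18 Hz.
138 Hz mod fs = 42 Hz.
42 Hz > fs/2 = 24 Hz, folds to fs − 42 Hz = 6 Hz.
186 Hz mod fs = 42 Hz.
42 Hz > fs/2 = 24 Hz, folds to fs − 42 Hz = 6 Hz.
78 Hz mod fs = 30 Hz.
30 Hz > fs/2 = 24 Hz, folds to fs − 30 Hz = 18 Hz.
Distinct values: {6 Hz, 18 Hz}.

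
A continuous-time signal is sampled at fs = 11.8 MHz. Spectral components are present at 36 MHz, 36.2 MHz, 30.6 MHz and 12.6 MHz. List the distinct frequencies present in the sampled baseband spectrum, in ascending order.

fs/2 = 5.9 MHz.
36 MHz mod fs = 0.6 MHz.
0.6 MHz ≤ fs/2 = 5.9 MHz, appears at 0.6 MHz.
36.2 MHz mod fs = 0.8 MHz.
0.8 MHz ≤ fs/2 = 5.9 MHz, appears at 0.8 MHz.
30.6 MHz mod fs = 7 MHz.
7 MHz > fs/2 = 5.9 MHz, folds to fs − 7 MHz = 4.8 MHz.
12.6 MHz mod fs = 0.8 MHz.
0.8 MHz ≤ fs/2 = 5.9 MHz, appears at 0.8 MHz.
Distinct values: {0.6 MHz, 0.8 MHz, 4.8 MHz}.

0.6 MHz, 0.8 MHz, 4.8 MHz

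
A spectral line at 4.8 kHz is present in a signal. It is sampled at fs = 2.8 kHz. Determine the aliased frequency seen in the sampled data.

4.8 kHz mod fs = 2 kHz.
2 kHz > fs/2 = 1.4 kHz, folds to fs − 2 kHz = 0.8 kHz.

0.8 kHz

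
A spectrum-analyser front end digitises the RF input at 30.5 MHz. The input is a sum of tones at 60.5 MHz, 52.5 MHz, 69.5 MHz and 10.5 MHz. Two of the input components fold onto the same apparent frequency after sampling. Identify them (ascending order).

fs/2 = 15.25 MHz.
60.5 MHz mod fs = 30 MHz.
30 MHz > fs/2 = 15.25 MHz, folds to fs − 30 MHz = 0.5 MHz.
52.5 MHz mod fs = 22 MHz.
22 MHz > fs/2 = 15.25 MHz, folds to fs − 22 MHz = 8.5 MHz.
69.5 MHz mod fs = 8.5 MHz.
8.5 MHz ≤ fs/2 = 15.25 MHz, appears at 8.5 MHz.
10.5 MHz ≤ fs/2 = 15.25 MHz, passes unchanged.
52.5 MHz and 69.5 MHz both map to 8.5 MHz.

52.5 MHz, 69.5 MHz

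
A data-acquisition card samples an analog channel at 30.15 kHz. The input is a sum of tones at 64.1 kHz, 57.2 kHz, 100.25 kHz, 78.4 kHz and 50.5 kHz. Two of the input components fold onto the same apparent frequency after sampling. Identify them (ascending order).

50.5 kHz, 100.25 kHz

fs/2 = 15.075 kHz.
64.1 kHz mod fs = 3.8 kHz.
3.8 kHz ≤ fs/2 = 15.075 kHz, appears at 3.8 kHz.
57.2 kHz mod fs = 27.05 kHz.
27.05 kHz > fs/2 = 15.075 kHz, folds to fs − 27.05 kHz = 3.1 kHz.
100.25 kHz mod fs = 9.8 kHz.
9.8 kHz ≤ fs/2 = 15.075 kHz, appears at 9.8 kHz.
78.4 kHz mod fs = 18.1 kHz.
18.1 kHz > fs/2 = 15.075 kHz, folds to fs − 18.1 kHz = 12.05 kHz.
50.5 kHz mod fs = 20.35 kHz.
20.35 kHz > fs/2 = 15.075 kHz, folds to fs − 20.35 kHz = 9.8 kHz.
50.5 kHz and 100.25 kHz both map to 9.8 kHz.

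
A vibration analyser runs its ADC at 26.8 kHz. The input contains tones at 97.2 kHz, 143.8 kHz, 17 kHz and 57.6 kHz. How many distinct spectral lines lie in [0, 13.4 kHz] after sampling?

3

fs/2 = 13.4 kHz.
97.2 kHz mod fs = 16.8 kHz.
16.8 kHz > fs/2 = 13.4 kHz, folds to fs − 16.8 kHz = 10 kHz.
143.8 kHz mod fs = 9.8 kHz.
9.8 kHz ≤ fs/2 = 13.4 kHz, appears at 9.8 kHz.
17 kHz > fs/2 = 13.4 kHz, folds to fs − 17 kHz = 9.8 kHz.
57.6 kHz mod fs = 4 kHz.
4 kHz ≤ fs/2 = 13.4 kHz, appears at 4 kHz.
Distinct values: {4 kHz, 9.8 kHz, 10 kHz} → 3.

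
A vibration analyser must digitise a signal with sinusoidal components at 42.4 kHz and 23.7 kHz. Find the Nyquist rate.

Highest-frequency component: 42.4 kHz.
Nyquist rate = 2 × 42.4 kHz = 84.8 kHz.

84.8 kHz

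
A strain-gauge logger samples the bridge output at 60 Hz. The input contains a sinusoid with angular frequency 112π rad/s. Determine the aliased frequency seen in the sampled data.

4 Hz

ω = 112π rad/s → f = ω/(2π) = 56 Hz.
56 Hz > fs/2 = 30 Hz, folds to fs − 56 Hz = 4 Hz.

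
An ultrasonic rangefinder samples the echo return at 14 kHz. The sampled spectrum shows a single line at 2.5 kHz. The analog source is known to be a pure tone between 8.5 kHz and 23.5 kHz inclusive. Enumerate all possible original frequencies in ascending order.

Frequencies that alias to 2.5 kHz are k·fs ± 2.5 kHz for integer k ≥ 0.
k=0: 2.5 kHz.
k=1: 11.5 kHz, 16.5 kHz.
k=2: 25.5 kHz, 30.5 kHz.
Within [8.5 kHz, 23.5 kHz]: 11.5 kHz, 16.5 kHz.

11.5 kHz, 16.5 kHz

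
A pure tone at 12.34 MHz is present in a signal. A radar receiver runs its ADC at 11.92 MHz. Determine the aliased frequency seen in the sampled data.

12.34 MHz mod fs = 0.42 MHz.
0.42 MHz ≤ fs/2 = 5.96 MHz, appears at 0.42 MHz.

0.42 MHz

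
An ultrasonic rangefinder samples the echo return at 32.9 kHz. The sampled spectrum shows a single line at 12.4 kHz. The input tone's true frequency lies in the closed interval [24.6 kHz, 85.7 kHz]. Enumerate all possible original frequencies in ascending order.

Frequencies that alias to 12.4 kHz are k·fs ± 12.4 kHz for integer k ≥ 0.
k=0: 12.4 kHz.
k=1: 20.5 kHz, 45.3 kHz.
k=2: 53.4 kHz, 78.2 kHz.
k=3: 86.3 kHz, 111.1 kHz.
Within [24.6 kHz, 85.7 kHz]: 45.3 kHz, 53.4 kHz, 78.2 kHz.

45.3 kHz, 53.4 kHz, 78.2 kHz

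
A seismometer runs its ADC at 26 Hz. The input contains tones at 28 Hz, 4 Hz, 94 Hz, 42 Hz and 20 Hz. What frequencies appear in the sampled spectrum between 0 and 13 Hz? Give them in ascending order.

fs/2 = 13 Hz.
28 Hz mod fs = 2 Hz.
2 Hz ≤ fs/2 = 13 Hz, appears at 2 Hz.
4 Hz ≤ fs/2 = 13 Hz, passes unchanged.
94 Hz mod fs = 16 Hz.
16 Hz > fs/2 = 13 Hz, folds to fs − 16 Hz = 10 Hz.
42 Hz mod fs = 16 Hz.
16 Hz > fs/2 = 13 Hz, folds to fs − 16 Hz = 10 Hz.
20 Hz > fs/2 = 13 Hz, folds to fs − 20 Hz = 6 Hz.
Distinct values: {2 Hz, 4 Hz, 6 Hz, 10 Hz}.

2 Hz, 4 Hz, 6 Hz, 10 Hz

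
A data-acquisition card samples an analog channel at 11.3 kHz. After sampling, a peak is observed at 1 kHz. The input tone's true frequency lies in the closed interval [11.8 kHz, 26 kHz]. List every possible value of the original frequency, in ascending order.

12.3 kHz, 21.6 kHz, 23.6 kHz

Frequencies that alias to 1 kHz are k·fs ± 1 kHz for integer k ≥ 0.
k=0: 1 kHz.
k=1: 10.3 kHz, 12.3 kHz.
k=2: 21.6 kHz, 23.6 kHz.
k=3: 32.9 kHz, 34.9 kHz.
Within [11.8 kHz, 26 kHz]: 12.3 kHz, 21.6 kHz, 23.6 kHz.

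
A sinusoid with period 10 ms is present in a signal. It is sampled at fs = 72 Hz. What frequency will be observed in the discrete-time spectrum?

T = 10 ms → f = 1/T = 100 Hz.
100 Hz mod fs = 28 Hz.
28 Hz ≤ fs/2 = 36 Hz, appears at 28 Hz.

28 Hz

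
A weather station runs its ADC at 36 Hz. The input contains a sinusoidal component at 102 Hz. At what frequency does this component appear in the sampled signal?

102 Hz mod fs = 30 Hz.
30 Hz > fs/2 = 18 Hz, folds to fs − 30 Hz = 6 Hz.

6 Hz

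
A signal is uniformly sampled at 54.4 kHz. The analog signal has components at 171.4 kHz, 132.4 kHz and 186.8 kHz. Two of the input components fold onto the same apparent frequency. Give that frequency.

23.6 kHz

fs/2 = 27.2 kHz.
171.4 kHz mod fs = 8.2 kHz.
8.2 kHz ≤ fs/2 = 27.2 kHz, appears at 8.2 kHz.
132.4 kHz mod fs = 23.6 kHz.
23.6 kHz ≤ fs/2 = 27.2 kHz, appears at 23.6 kHz.
186.8 kHz mod fs = 23.6 kHz.
23.6 kHz ≤ fs/2 = 27.2 kHz, appears at 23.6 kHz.
132.4 kHz and 186.8 kHz both map to 23.6 kHz.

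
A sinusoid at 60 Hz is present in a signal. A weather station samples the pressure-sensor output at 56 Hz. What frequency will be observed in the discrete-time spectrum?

4 Hz

60 Hz mod fs = 4 Hz.
4 Hz ≤ fs/2 = 28 Hz, appears at 4 Hz.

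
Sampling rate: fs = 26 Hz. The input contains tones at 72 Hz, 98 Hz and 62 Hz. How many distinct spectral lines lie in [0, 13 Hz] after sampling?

fs/2 = 13 Hz.
72 Hz mod fs = 20 Hz.
20 Hz > fs/2 = 13 Hz, folds to fs − 20 Hz = 6 Hz.
98 Hz mod fs = 20 Hz.
20 Hz > fs/2 = 13 Hz, folds to fs − 20 Hz = 6 Hz.
62 Hz mod fs = 10 Hz.
10 Hz ≤ fs/2 = 13 Hz, appears at 10 Hz.
Distinct values: {6 Hz, 10 Hz} → 2.

2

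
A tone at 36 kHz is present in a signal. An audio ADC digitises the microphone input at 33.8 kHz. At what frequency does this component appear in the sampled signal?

2.2 kHz

36 kHz mod fs = 2.2 kHz.
2.2 kHz ≤ fs/2 = 16.9 kHz, appears at 2.2 kHz.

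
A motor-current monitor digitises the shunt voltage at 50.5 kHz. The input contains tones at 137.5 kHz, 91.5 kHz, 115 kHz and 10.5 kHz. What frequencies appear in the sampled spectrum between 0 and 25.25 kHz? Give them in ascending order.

fs/2 = 25.25 kHz.
137.5 kHz mod fs = 36.5 kHz.
36.5 kHz > fs/2 = 25.25 kHz, folds to fs − 36.5 kHz = 14 kHz.
91.5 kHz mod fs = 41 kHz.
41 kHz > fs/2 = 25.25 kHz, folds to fs − 41 kHz = 9.5 kHz.
115 kHz mod fs = 14 kHz.
14 kHz ≤ fs/2 = 25.25 kHz, appears at 14 kHz.
10.5 kHz ≤ fs/2 = 25.25 kHz, passes unchanged.
Distinct values: {9.5 kHz, 10.5 kHz, 14 kHz}.

9.5 kHz, 10.5 kHz, 14 kHz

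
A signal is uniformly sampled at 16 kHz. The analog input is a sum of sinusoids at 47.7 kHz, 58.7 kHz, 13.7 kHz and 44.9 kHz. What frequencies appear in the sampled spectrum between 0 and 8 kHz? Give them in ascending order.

0.3 kHz, 2.3 kHz, 3.1 kHz, 5.3 kHz

fs/2 = 8 kHz.
47.7 kHz mod fs = 15.7 kHz.
15.7 kHz > fs/2 = 8 kHz, folds to fs − 15.7 kHz = 0.3 kHz.
58.7 kHz mod fs = 10.7 kHz.
10.7 kHz > fs/2 = 8 kHz, folds to fs − 10.7 kHz = 5.3 kHz.
13.7 kHz > fs/2 = 8 kHz, folds to fs − 13.7 kHz = 2.3 kHz.
44.9 kHz mod fs = 12.9 kHz.
12.9 kHz > fs/2 = 8 kHz, folds to fs − 12.9 kHz = 3.1 kHz.
Distinct values: {0.3 kHz, 2.3 kHz, 3.1 kHz, 5.3 kHz}.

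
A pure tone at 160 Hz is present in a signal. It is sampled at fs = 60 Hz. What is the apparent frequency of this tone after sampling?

160 Hz mod fs = 40 Hz.
40 Hz > fs/2 = 30 Hz, folds to fs − 40 Hz = 20 Hz.

20 Hz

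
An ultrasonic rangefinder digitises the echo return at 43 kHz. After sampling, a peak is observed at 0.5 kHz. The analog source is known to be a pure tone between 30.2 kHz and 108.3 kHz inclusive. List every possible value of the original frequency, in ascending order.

Frequencies that alias to 0.5 kHz are k·fs ± 0.5 kHz for integer k ≥ 0.
k=0: 0.5 kHz.
k=1: 42.5 kHz, 43.5 kHz.
k=2: 85.5 kHz, 86.5 kHz.
k=3: 128.5 kHz, 129.5 kHz.
Within [30.2 kHz, 108.3 kHz]: 42.5 kHz, 43.5 kHz, 85.5 kHz, 86.5 kHz.

42.5 kHz, 43.5 kHz, 85.5 kHz, 86.5 kHz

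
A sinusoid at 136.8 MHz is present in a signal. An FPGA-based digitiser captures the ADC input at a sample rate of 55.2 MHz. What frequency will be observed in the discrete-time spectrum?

26.4 MHz

136.8 MHz mod fs = 26.4 MHz.
26.4 MHz ≤ fs/2 = 27.6 MHz, appears at 26.4 MHz.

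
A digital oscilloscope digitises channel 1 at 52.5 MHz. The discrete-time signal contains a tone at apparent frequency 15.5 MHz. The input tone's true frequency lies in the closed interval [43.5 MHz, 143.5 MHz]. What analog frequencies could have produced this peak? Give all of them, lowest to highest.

Frequencies that alias to 15.5 MHz are k·fs ± 15.5 MHz for integer k ≥ 0.
k=0: 15.5 MHz.
k=1: 37 MHz, 68 MHz.
k=2: 89.5 MHz, 120.5 MHz.
k=3: 142 MHz, 173 MHz.
k=4: 194.5 MHz, 225.5 MHz.
Within [43.5 MHz, 143.5 MHz]: 68 MHz, 89.5 MHz, 120.5 MHz, 142 MHz.

68 MHz, 89.5 MHz, 120.5 MHz, 142 MHz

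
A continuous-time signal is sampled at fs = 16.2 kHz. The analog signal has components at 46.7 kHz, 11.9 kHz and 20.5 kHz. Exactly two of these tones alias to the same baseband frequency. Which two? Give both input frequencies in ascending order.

11.9 kHz, 20.5 kHz

fs/2 = 8.1 kHz.
46.7 kHz mod fs = 14.3 kHz.
14.3 kHz > fs/2 = 8.1 kHz, folds to fs − 14.3 kHz = 1.9 kHz.
11.9 kHz > fs/2 = 8.1 kHz, folds to fs − 11.9 kHz = 4.3 kHz.
20.5 kHz mod fs = 4.3 kHz.
4.3 kHz ≤ fs/2 = 8.1 kHz, appears at 4.3 kHz.
11.9 kHz and 20.5 kHz both map to 4.3 kHz.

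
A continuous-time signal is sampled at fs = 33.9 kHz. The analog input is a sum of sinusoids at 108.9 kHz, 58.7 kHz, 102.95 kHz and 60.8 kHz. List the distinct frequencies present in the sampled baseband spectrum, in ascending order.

1.25 kHz, 7 kHz, 7.2 kHz, 9.1 kHz

fs/2 = 16.95 kHz.
108.9 kHz mod fs = 7.2 kHz.
7.2 kHz ≤ fs/2 = 16.95 kHz, appears at 7.2 kHz.
58.7 kHz mod fs = 24.8 kHz.
24.8 kHz > fs/2 = 16.95 kHz, folds to fs − 24.8 kHz = 9.1 kHz.
102.95 kHz mod fs = 1.25 kHz.
1.25 kHz ≤ fs/2 = 16.95 kHz, appears at 1.25 kHz.
60.8 kHz mod fs = 26.9 kHz.
26.9 kHz > fs/2 = 16.95 kHz, folds to fs − 26.9 kHz = 7 kHz.
Distinct values: {1.25 kHz, 7 kHz, 7.2 kHz, 9.1 kHz}.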